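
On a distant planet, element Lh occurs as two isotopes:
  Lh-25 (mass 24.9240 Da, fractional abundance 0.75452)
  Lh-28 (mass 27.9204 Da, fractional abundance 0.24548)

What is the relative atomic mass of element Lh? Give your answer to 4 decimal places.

25.6596 Da

Ar = Σ fᵢ·mᵢ = 0.75452 × 24.9240 + 0.24548 × 27.9204
= 18.80566 + 6.85390 = 25.65956 Da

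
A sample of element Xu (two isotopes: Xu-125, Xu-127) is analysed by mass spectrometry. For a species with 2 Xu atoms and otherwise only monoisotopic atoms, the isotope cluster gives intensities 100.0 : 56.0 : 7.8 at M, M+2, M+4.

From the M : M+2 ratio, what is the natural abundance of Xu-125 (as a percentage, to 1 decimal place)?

Let p = fractional abundance of Xu-125. I(M+2)/I(M) = [C(2,1)·p^1·(1−p)] / p^2 = 2·(1−p)/p = 56.0/100.0 = 0.5600
(1−p)/p = 0.5600/2 = 0.2800  ⇒  p = 1/(1 + 0.2800) = 0.7812
Xu-125: 78.1%, Xu-127: 21.9%.

78.1%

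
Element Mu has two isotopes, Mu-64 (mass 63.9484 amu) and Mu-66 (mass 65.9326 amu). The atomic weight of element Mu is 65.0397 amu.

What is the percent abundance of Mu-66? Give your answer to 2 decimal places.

With x = fraction of Mu-64 (so Mu-66 is 1 − x):
63.9484·x + 65.9326·(1 − x) = 65.0397
(63.9484 − 65.9326)·x = 65.0397 − 65.9326
x = -0.8929 / -1.9842 = 0.45001 → 45.00% Mu-64, 55.00% Mu-66.

55.00%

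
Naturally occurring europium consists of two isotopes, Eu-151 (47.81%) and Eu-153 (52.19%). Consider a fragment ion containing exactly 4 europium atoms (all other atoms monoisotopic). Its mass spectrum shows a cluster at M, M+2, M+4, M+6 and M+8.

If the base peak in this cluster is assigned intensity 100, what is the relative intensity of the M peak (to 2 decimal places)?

13.99

(0.4781 + 0.5219)^4 gives M 0.0522, M+2 0.2281, M+4 0.3736, M+6 0.2719, M+8 0.0742; the largest is M+4.
P(M+4) = C(4,2) × 0.4781^2 × 0.5219^2 = 6 × 0.22857961 × 0.27237961 = 0.373563 (base)
P(M) = C(4,0) × 0.4781^4 × 0.5219^0 = 1 × 0.05224864 × 1.0000 = 0.052249
Relative intensity = 0.052249 / 0.373563 × 100 = 13.99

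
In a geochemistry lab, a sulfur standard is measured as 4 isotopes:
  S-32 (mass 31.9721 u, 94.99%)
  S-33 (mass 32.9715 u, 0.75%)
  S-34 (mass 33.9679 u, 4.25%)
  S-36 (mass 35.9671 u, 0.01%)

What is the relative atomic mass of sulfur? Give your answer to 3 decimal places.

The abundance-weighted mean is 0.9499 × 31.9721 + 0.0075 × 32.9715 + 0.0425 × 33.9679 + 0.0001 × 35.9671
= 30.37030 + 0.24729 + 1.44364 + 0.00360 = 32.06483 u

32.065 u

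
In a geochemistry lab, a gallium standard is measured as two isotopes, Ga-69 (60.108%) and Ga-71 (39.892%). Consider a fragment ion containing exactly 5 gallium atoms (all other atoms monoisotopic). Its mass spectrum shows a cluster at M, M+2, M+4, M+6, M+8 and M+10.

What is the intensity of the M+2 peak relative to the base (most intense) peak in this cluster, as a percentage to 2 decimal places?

Binomial terms of (0.60108 + 0.39892)^5: M 0.0785, M+2 0.2604, M+4 0.3456, M+6 0.2294, M+8 0.0761, M+10 0.0101 → M+4 is the base peak.
P(M+4) = C(5,2) × 0.60108^3 × 0.39892^2 = 10 × 0.2171685 × 0.15913717 = 0.345596 (base)
P(M+2) = C(5,1) × 0.60108^4 × 0.39892^1 = 5 × 0.13053564 × 0.39892 = 0.260366
Relative intensity = 0.260366 / 0.345596 × 100 = 75.34

75.34%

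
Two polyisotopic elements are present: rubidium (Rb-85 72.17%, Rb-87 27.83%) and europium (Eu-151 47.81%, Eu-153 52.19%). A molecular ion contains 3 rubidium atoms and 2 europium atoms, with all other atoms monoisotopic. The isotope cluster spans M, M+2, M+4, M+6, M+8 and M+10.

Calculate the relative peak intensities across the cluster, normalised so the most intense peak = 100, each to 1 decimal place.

Rubidium pattern (n=3): 0.37589809 : 0.43485841 : 0.16768892 : 0.02155458
Europium pattern (n=2): 0.22857961 : 0.49904078 : 0.27237961
Convolve the two distributions (both contribute in 2-u steps):
  M: 0.37589809×0.22857961 = 0.085923
  M+2: 0.37589809×0.49904078 + 0.43485841×0.22857961 = 0.286988
  M+4: 0.37589809×0.27237961 + 0.43485841×0.49904078 + 0.16768892×0.22857961 = 0.357729
  M+6: 0.43485841×0.27237961 + 0.16768892×0.49904078 + 0.02155458×0.22857961 = 0.207057
  M+8: 0.16768892×0.27237961 + 0.02155458×0.49904078 = 0.056432
  M+10: 0.02155458×0.27237961 = 0.005871
Scale to base peak (0.357729) = 100: 24.0 : 80.2 : 100.0 : 57.9 : 15.8 : 1.6

24.0 : 80.2 : 100.0 : 57.9 : 15.8 : 1.6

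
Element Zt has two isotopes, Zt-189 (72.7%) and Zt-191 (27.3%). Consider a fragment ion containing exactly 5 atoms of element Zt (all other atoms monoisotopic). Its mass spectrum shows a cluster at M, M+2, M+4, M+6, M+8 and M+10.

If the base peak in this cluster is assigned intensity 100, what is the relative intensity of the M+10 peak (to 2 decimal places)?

(0.727 + 0.273)^5 gives M 0.2031, M+2 0.3813, M+4 0.2864, M+6 0.1075, M+8 0.0202, M+10 0.0015; the largest is M+2.
P(M+2) = C(5,1) × 0.727^4 × 0.273^1 = 5 × 0.2793429 × 0.2730 = 0.381303 (base)
P(M+10) = C(5,5) × 0.727^0 × 0.273^5 = 1 × 1.0000 × 0.0015164 = 0.001516
Relative intensity = 0.001516 / 0.381303 × 100 = 0.40

0.40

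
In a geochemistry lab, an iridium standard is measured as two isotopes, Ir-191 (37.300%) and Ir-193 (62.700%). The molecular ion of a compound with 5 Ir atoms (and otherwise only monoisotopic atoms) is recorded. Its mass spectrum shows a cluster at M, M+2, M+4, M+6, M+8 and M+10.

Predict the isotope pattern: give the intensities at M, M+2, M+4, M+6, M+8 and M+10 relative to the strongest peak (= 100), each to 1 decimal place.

2.1 : 17.7 : 59.5 : 100.0 : 84.0 : 28.3

Each Ir atom is independently Ir-191 (p = 0.37300) or Ir-193 (q = 0.62700); the cluster is the binomial expansion (p + q)^5.
P(M) = 0.37300^5 = 0.007220
P(M+2) = 5 × 0.37300^4 × 0.62700^1 = 0.060684
P(M+4) = 10 × 0.37300^3 × 0.62700^2 = 0.204015
P(M+6) = 10 × 0.37300^2 × 0.62700^3 = 0.342942
P(M+8) = 5 × 0.37300^1 × 0.62700^4 = 0.288237
P(M+10) = 0.62700^5 = 0.096903
The M+6 peak is largest (0.342942); scaling to 100 gives 2.1 : 17.7 : 59.5 : 100.0 : 84.0 : 28.3.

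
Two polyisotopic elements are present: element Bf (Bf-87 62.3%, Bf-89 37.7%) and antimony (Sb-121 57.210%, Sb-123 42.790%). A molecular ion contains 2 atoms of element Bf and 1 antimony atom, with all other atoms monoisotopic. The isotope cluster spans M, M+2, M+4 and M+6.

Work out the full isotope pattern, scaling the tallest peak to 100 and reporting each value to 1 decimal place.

Element Bf pattern (n=2): 0.388129 : 0.469742 : 0.142129
Antimony pattern (n=1): 0.5721 : 0.4279
Convolve the two distributions (both contribute in 2-u steps):
  M: 0.388129×0.5721 = 0.222049
  M+2: 0.388129×0.4279 + 0.469742×0.5721 = 0.434820
  M+4: 0.469742×0.4279 + 0.142129×0.5721 = 0.282315
  M+6: 0.142129×0.4279 = 0.060817
Scale to base peak (0.434820) = 100: 51.1 : 100.0 : 64.9 : 14.0

51.1 : 100.0 : 64.9 : 14.0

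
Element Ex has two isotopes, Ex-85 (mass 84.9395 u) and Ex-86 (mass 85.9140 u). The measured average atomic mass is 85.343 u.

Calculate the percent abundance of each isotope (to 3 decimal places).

Let x be the fractional abundance of Ex-85; then Ex-86 has abundance 1 − x.
84.9395·x + 85.9140·(1 − x) = 85.343
(84.9395 − 85.9140)·x = 85.343 − 85.9140
x = -0.5710 / -0.9745 = 0.58594 → 58.594% Ex-85, 41.406% Ex-86.

Ex-85: 58.594%, Ex-86: 41.406%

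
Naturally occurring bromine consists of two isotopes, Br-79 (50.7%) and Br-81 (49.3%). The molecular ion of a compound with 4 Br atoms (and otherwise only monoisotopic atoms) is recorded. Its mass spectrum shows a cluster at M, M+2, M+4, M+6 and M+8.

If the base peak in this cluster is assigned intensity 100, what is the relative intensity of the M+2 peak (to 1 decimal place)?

68.6

Binomial terms of (0.507 + 0.493)^4: M 0.0661, M+2 0.2570, M+4 0.3749, M+6 0.2430, M+8 0.0591 → M+4 is the base peak.
P(M+4) = C(4,2) × 0.507^2 × 0.493^2 = 6 × 0.257049 × 0.243049 = 0.374853 (base)
P(M+2) = C(4,1) × 0.507^3 × 0.493^1 = 4 × 0.13032384 × 0.4930 = 0.256999
Relative intensity = 0.256999 / 0.374853 × 100 = 68.6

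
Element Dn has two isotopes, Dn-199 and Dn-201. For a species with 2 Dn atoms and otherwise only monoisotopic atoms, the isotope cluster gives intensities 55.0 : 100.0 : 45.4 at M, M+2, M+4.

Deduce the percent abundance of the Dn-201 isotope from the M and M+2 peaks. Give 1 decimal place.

If p is the fraction of Dn that is Dn-199, then I(M+2)/I(M) = [C(2,1)·p^1·(1−p)] / p^2 = 2·(1−p)/p = 100.0/55.0 = 1.8182
(1−p)/p = 1.8182/2 = 0.9091  ⇒  p = 1/(1 + 0.9091) = 0.5238
Dn-199: 52.4%, Dn-201: 47.6%.

47.6%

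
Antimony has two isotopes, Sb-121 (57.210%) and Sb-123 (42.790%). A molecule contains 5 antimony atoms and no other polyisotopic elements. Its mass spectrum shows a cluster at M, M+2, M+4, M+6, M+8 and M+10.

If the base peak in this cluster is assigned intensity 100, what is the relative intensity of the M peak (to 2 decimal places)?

Term probabilities: M 0.0613, M+2 0.2292, M+4 0.3428, M+6 0.2564, M+8 0.0959, M+10 0.0143. Base peak = M+4.
P(M+4) = C(5,2) × 0.57210^3 × 0.42790^2 = 10 × 0.18724742 × 0.18309841 = 0.342847 (base)
P(M) = C(5,0) × 0.57210^5 × 0.42790^0 = 1 × 0.06128578 × 1.0000 = 0.061286
Relative intensity = 0.061286 / 0.342847 × 100 = 17.88

17.88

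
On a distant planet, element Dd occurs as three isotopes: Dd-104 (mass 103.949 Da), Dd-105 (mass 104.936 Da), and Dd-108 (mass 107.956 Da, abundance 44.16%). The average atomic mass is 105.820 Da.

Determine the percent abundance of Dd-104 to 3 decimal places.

The remaining 55.84% is split between Dd-104 (fraction x) and Dd-105 (fraction 0.5584 − x).
Substituting: 103.949x + 104.936(0.5584 − x) = 58.1466304
(103.949 − 104.936)x = -0.449632  ⇒  x = 0.45555, y = 0.10285
Dd-104: 45.555%, Dd-105: 10.285%.

45.555%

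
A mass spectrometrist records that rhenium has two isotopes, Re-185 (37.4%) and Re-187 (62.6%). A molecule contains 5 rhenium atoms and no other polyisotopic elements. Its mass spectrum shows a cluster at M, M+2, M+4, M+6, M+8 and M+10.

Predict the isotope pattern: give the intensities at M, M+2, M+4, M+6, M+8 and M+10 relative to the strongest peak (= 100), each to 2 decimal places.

The 5 Re atoms are independent, so intensities follow the terms of (0.374 + 0.626)^5.
P(M) = 0.374^5 = 0.007317
P(M+2) = 5 × 0.374^4 × 0.626^1 = 0.061239
P(M+4) = 10 × 0.374^3 × 0.626^2 = 0.205005
P(M+6) = 10 × 0.374^2 × 0.626^3 = 0.343136
P(M+8) = 5 × 0.374^1 × 0.626^4 = 0.287170
P(M+10) = 0.626^5 = 0.096133
The M+6 peak is largest (0.343136); scaling to 100 gives 2.13 : 17.85 : 59.74 : 100.00 : 83.69 : 28.02.

2.13 : 17.85 : 59.74 : 100.00 : 83.69 : 28.02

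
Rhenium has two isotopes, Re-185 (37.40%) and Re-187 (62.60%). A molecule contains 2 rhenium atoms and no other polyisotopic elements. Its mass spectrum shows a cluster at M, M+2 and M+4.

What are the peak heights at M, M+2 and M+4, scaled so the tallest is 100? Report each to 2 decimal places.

Expanding (0.3740 + 0.6260)^2:
P(M) = 0.3740^2 = 0.139876
P(M+2) = 2 × 0.3740^1 × 0.6260^1 = 0.468248
P(M+4) = 0.6260^2 = 0.391876
The M+2 peak is largest (0.468248); scaling to 100 gives 29.87 : 100.00 : 83.69.

29.87 : 100.00 : 83.69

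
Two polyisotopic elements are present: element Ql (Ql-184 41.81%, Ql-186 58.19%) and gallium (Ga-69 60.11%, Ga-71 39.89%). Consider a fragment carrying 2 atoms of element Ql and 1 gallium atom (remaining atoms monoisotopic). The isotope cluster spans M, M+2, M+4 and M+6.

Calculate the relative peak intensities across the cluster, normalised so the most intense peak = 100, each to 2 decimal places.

Element Ql pattern (n=2): 0.17480761 : 0.48658478 : 0.33860761
Gallium pattern (n=1): 0.6011 : 0.3989
Convolve the two distributions (both contribute in 2-u steps):
  M: 0.17480761×0.6011 = 0.105077
  M+2: 0.17480761×0.3989 + 0.48658478×0.6011 = 0.362217
  M+4: 0.48658478×0.3989 + 0.33860761×0.6011 = 0.397636
  M+6: 0.33860761×0.3989 = 0.135071
Scale to base peak (0.397636) = 100: 26.43 : 91.09 : 100.00 : 33.97

26.43 : 91.09 : 100.00 : 33.97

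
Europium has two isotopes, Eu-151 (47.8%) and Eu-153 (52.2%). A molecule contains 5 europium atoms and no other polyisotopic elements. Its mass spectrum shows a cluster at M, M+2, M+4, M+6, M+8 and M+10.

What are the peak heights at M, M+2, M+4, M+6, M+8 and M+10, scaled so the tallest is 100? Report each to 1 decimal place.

7.7 : 41.9 : 91.6 : 100.0 : 54.6 : 11.9

Expanding (0.478 + 0.522)^5:
P(M) = 0.478^5 = 0.024954
P(M+2) = 5 × 0.478^4 × 0.522^1 = 0.136255
P(M+4) = 10 × 0.478^3 × 0.522^2 = 0.297594
P(M+6) = 10 × 0.478^2 × 0.522^3 = 0.324988
P(M+8) = 5 × 0.478^1 × 0.522^4 = 0.177452
P(M+10) = 0.522^5 = 0.038757
The M+6 peak is largest (0.324988); scaling to 100 gives 7.7 : 41.9 : 91.6 : 100.0 : 54.6 : 11.9.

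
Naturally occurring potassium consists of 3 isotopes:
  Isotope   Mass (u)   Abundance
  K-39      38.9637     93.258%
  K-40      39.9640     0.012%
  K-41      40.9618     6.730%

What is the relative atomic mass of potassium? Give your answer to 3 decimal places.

39.098 u

Average mass = Σ (abundance × isotope mass) = 0.93258 × 38.9637 + 0.00012 × 39.9640 + 0.06730 × 40.9618
= 36.33677 + 0.00480 + 2.75673 = 39.09830 u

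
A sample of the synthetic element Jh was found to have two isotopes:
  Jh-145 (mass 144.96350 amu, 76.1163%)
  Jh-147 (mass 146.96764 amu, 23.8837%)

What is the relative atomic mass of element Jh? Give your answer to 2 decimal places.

Weight each isotope mass by its fractional abundance: 0.761163 × 144.96350 + 0.238837 × 146.96764
= 110.340853 + 35.101310 = 145.442163 amu

145.44 amu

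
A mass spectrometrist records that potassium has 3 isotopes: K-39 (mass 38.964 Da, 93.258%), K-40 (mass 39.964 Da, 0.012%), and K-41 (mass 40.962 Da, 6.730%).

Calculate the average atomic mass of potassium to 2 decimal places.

Weight each isotope mass by its fractional abundance: 0.93258 × 38.964 + 0.00012 × 39.964 + 0.06730 × 40.962
= 36.3370 + 0.0048 + 2.7567 = 39.0985 Da

39.10 Da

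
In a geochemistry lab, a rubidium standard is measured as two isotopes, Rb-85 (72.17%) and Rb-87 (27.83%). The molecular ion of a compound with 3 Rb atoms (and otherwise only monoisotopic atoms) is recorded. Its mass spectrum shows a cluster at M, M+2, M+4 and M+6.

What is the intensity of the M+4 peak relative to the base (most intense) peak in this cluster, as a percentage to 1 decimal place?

Term probabilities: M 0.3759, M+2 0.4349, M+4 0.1677, M+6 0.0216. Base peak = M+2.
P(M+2) = C(3,1) × 0.7217^2 × 0.2783^1 = 3 × 0.52085089 × 0.2783 = 0.434858 (base)
P(M+4) = C(3,2) × 0.7217^1 × 0.2783^2 = 3 × 0.7217 × 0.07745089 = 0.167689
Relative intensity = 0.167689 / 0.434858 × 100 = 38.6

38.6%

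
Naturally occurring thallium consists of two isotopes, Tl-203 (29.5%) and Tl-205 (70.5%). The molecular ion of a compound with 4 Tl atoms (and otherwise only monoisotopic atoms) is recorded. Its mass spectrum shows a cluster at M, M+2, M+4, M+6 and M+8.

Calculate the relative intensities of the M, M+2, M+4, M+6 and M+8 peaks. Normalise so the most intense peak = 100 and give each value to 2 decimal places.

1.83 : 17.51 : 62.77 : 100.00 : 59.75

The 4 Tl atoms are independent, so intensities follow the terms of (0.295 + 0.705)^4.
P(M) = 0.295^4 = 0.007573
P(M+2) = 4 × 0.295^3 × 0.705^1 = 0.072396
P(M+4) = 6 × 0.295^2 × 0.705^2 = 0.259522
P(M+6) = 4 × 0.295^1 × 0.705^3 = 0.413475
P(M+8) = 0.705^4 = 0.247034
The M+6 peak is largest (0.413475); scaling to 100 gives 1.83 : 17.51 : 62.77 : 100.00 : 59.75.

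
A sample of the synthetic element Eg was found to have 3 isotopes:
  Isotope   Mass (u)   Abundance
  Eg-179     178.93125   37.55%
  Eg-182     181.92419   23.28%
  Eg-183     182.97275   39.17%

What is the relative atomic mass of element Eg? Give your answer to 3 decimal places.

181.211 u

Ar = Σ fᵢ·mᵢ = 0.3755 × 178.93125 + 0.2328 × 181.92419 + 0.3917 × 182.97275
= 67.188684 + 42.351951 + 71.670426 = 181.211061 u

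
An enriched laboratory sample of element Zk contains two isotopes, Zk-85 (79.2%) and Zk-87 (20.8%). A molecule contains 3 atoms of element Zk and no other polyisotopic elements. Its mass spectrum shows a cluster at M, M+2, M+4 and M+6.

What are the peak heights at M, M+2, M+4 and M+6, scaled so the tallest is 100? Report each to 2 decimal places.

The 3 Zk atoms are independent, so intensities follow the terms of (0.792 + 0.208)^3.
P(M) = 0.792^3 = 0.496793
P(M+2) = 3 × 0.792^2 × 0.208^1 = 0.391413
P(M+4) = 3 × 0.792^1 × 0.208^2 = 0.102795
P(M+6) = 0.208^3 = 0.008999
The M peak is largest (0.496793); scaling to 100 gives 100.00 : 78.79 : 20.69 : 1.81.

100.00 : 78.79 : 20.69 : 1.81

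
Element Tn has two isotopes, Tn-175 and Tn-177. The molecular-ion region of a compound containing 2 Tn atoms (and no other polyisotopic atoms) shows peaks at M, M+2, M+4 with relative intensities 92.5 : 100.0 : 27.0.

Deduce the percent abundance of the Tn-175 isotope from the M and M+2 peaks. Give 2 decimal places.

Let p = fractional abundance of Tn-175. I(M+2)/I(M) = [C(2,1)·p^1·(1−p)] / p^2 = 2·(1−p)/p = 100.0/92.5 = 1.0811
(1−p)/p = 1.0811/2 = 0.5405  ⇒  p = 1/(1 + 0.5405) = 0.6491
Tn-175: 64.91%, Tn-177: 35.09%.

64.91%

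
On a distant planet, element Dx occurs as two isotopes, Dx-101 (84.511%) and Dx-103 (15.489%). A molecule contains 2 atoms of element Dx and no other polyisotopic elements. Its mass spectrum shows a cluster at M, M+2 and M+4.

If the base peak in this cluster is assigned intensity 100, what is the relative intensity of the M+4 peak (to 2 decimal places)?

3.36

Binomial terms of (0.84511 + 0.15489)^2: M 0.7142, M+2 0.2618, M+4 0.0240 → M is the base peak.
P(M) = C(2,0) × 0.84511^2 × 0.15489^0 = 1 × 0.71421091 × 1.0000 = 0.714211 (base)
P(M+4) = C(2,2) × 0.84511^0 × 0.15489^2 = 1 × 1.0000 × 0.02399091 = 0.023991
Relative intensity = 0.023991 / 0.714211 × 100 = 3.36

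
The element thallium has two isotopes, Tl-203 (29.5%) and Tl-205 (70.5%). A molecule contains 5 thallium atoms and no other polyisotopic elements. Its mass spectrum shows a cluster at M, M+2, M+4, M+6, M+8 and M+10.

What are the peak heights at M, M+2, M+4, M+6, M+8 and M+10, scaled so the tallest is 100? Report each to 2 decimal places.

0.61 : 7.33 : 35.02 : 83.69 : 100.00 : 47.80

Each Tl atom is independently Tl-203 (p = 0.295) or Tl-205 (q = 0.705); the cluster is the binomial expansion (p + q)^5.
P(M) = 0.295^5 = 0.002234
P(M+2) = 5 × 0.295^4 × 0.705^1 = 0.026696
P(M+4) = 10 × 0.295^3 × 0.705^2 = 0.127598
P(M+6) = 10 × 0.295^2 × 0.705^3 = 0.304938
P(M+8) = 5 × 0.295^1 × 0.705^4 = 0.364375
P(M+10) = 0.705^5 = 0.174159
The M+8 peak is largest (0.364375); scaling to 100 gives 0.61 : 7.33 : 35.02 : 83.69 : 100.00 : 47.80.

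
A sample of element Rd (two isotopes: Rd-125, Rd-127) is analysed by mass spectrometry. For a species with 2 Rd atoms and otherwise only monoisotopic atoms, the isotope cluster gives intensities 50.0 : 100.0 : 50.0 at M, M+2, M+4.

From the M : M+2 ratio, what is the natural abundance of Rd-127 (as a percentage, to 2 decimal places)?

If p is the fraction of Rd that is Rd-125, then I(M+2)/I(M) = [C(2,1)·p^1·(1−p)] / p^2 = 2·(1−p)/p = 100.0/50.0 = 2.0000
(1−p)/p = 2.0000/2 = 1.0000  ⇒  p = 1/(1 + 1.0000) = 0.5000
Rd-125: 50.00%, Rd-127: 50.00%.

50.00%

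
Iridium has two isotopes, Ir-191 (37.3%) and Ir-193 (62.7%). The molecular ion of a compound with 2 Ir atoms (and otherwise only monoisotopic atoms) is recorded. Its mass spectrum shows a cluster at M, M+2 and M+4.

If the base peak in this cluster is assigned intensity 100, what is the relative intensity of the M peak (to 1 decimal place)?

29.7

Term probabilities: M 0.1391, M+2 0.4677, M+4 0.3931. Base peak = M+2.
P(M+2) = C(2,1) × 0.373^1 × 0.627^1 = 2 × 0.3730 × 0.6270 = 0.467742 (base)
P(M) = C(2,0) × 0.373^2 × 0.627^0 = 1 × 0.139129 × 1.0000 = 0.139129
Relative intensity = 0.139129 / 0.467742 × 100 = 29.7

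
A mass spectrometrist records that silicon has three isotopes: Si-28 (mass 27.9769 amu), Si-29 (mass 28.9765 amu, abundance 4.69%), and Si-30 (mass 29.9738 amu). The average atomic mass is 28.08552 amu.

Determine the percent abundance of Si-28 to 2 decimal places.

92.22%

The remaining 95.31% is split between Si-28 (fraction x) and Si-30 (fraction 0.9531 − x).
Substituting: 27.9769x + 29.9738(0.9531 − x) = 26.72652215
(27.9769 − 29.9738)x = -1.84150663  ⇒  x = 0.92218, y = 0.03092
Si-28: 92.22%, Si-30: 3.09%.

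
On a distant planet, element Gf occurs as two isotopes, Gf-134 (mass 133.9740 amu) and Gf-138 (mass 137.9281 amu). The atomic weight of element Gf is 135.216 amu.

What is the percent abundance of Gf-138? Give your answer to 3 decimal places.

Let x be the fractional abundance of Gf-134; then Gf-138 has abundance 1 − x.
133.9740·x + 137.9281·(1 − x) = 135.216
(133.9740 − 137.9281)·x = 135.216 − 137.9281
x = -2.7121 / -3.9541 = 0.68590 → 68.590% Gf-134, 31.410% Gf-138.

31.410%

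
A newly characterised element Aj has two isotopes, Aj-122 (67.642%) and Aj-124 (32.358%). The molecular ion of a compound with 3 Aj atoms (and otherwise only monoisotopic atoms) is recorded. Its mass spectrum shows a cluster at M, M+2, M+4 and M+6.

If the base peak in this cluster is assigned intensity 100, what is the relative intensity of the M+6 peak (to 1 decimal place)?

7.6

(0.67642 + 0.32358)^3 gives M 0.3095, M+2 0.4442, M+4 0.2125, M+6 0.0339; the largest is M+2.
P(M+2) = C(3,1) × 0.67642^2 × 0.32358^1 = 3 × 0.45754402 × 0.32358 = 0.444156 (base)
P(M+6) = C(3,3) × 0.67642^0 × 0.32358^3 = 1 × 1.0000 × 0.03388013 = 0.033880
Relative intensity = 0.033880 / 0.444156 × 100 = 7.6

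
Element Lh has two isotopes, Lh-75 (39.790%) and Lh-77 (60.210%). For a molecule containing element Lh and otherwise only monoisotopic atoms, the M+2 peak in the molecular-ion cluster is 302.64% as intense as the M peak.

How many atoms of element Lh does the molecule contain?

2

The M+2/M ratio from n Lh atoms is n · q/p = n · 0.60210/0.39790.
n = 3.0264 × 0.39790/0.60210 = 2.00 ≈ 2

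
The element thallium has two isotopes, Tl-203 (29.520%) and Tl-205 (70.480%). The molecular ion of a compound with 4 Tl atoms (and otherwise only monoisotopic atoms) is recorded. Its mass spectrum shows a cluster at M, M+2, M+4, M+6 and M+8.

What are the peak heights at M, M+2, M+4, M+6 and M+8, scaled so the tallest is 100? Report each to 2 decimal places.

1.84 : 17.54 : 62.83 : 100.00 : 59.69

Expanding (0.29520 + 0.70480)^4:
P(M) = 0.29520^4 = 0.007594
P(M+2) = 4 × 0.29520^3 × 0.70480^1 = 0.072523
P(M+4) = 6 × 0.29520^2 × 0.70480^2 = 0.259726
P(M+6) = 4 × 0.29520^1 × 0.70480^3 = 0.413403
P(M+8) = 0.70480^4 = 0.246754
The M+6 peak is largest (0.413403); scaling to 100 gives 1.84 : 17.54 : 62.83 : 100.00 : 59.69.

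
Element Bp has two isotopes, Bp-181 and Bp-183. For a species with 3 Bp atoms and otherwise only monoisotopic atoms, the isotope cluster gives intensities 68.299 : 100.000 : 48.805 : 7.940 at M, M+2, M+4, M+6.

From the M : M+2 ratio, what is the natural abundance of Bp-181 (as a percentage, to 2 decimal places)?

67.20%

Let p = fractional abundance of Bp-181. I(M+2)/I(M) = [C(3,1)·p^2·(1−p)] / p^3 = 3·(1−p)/p = 100.000/68.299 = 1.4642
(1−p)/p = 1.4642/3 = 0.4881  ⇒  p = 1/(1 + 0.4881) = 0.6720
Bp-181: 67.20%, Bp-183: 32.80%.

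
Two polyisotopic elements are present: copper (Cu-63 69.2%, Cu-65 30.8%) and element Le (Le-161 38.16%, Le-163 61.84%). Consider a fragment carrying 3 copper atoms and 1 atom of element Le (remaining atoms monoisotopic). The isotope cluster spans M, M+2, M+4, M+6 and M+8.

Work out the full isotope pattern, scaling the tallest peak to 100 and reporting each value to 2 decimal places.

33.83 : 100.00 : 93.31 : 35.57 : 4.83

Copper pattern (n=3): 0.33137389 : 0.44247034 : 0.19693766 : 0.02921811
Element Le pattern (n=1): 0.3816 : 0.6184
Convolve the two distributions (both contribute in 2-u steps):
  M: 0.33137389×0.3816 = 0.126452
  M+2: 0.33137389×0.6184 + 0.44247034×0.3816 = 0.373768
  M+4: 0.44247034×0.6184 + 0.19693766×0.3816 = 0.348775
  M+6: 0.19693766×0.6184 + 0.02921811×0.3816 = 0.132936
  M+8: 0.02921811×0.6184 = 0.018068
Scale to base peak (0.373768) = 100: 33.83 : 100.00 : 93.31 : 35.57 : 4.83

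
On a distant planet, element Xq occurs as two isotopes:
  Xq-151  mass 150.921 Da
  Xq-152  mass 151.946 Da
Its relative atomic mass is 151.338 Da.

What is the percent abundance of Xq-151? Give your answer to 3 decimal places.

59.317%

Let x be the fractional abundance of Xq-151; then Xq-152 has abundance 1 − x.
150.921·x + 151.946·(1 − x) = 151.338
(150.921 − 151.946)·x = 151.338 − 151.946
x = -0.608 / -1.025 = 0.59317 → 59.317% Xq-151, 40.683% Xq-152.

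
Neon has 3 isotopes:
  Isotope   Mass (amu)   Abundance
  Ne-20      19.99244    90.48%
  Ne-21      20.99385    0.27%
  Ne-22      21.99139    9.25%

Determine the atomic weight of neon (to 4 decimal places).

20.1800 amu

Average mass = Σ (abundance × isotope mass) = 0.9048 × 19.99244 + 0.0027 × 20.99385 + 0.0925 × 21.99139
= 18.089160 + 0.056683 + 2.034204 = 20.180047 amu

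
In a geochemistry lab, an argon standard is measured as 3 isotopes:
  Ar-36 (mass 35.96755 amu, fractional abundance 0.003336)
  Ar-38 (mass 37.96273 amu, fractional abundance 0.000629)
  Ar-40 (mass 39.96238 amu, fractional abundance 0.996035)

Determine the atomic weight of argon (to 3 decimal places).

Weight each isotope mass by its fractional abundance: 0.003336 × 35.96755 + 0.000629 × 37.96273 + 0.996035 × 39.96238
= 0.119988 + 0.023879 + 39.803929 = 39.947796 amu

39.948 amu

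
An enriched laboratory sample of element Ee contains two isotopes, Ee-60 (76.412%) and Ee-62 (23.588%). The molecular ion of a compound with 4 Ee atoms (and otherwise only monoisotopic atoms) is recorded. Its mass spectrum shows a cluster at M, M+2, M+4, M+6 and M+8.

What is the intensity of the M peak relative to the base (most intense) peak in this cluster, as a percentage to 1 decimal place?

Binomial terms of (0.76412 + 0.23588)^4: M 0.3409, M+2 0.4210, M+4 0.1949, M+6 0.0401, M+8 0.0031 → M+2 is the base peak.
P(M+2) = C(4,1) × 0.76412^3 × 0.23588^1 = 4 × 0.44615391 × 0.23588 = 0.420955 (base)
P(M) = C(4,0) × 0.76412^4 × 0.23588^0 = 1 × 0.34091512 × 1.0000 = 0.340915
Relative intensity = 0.340915 / 0.420955 × 100 = 81.0

81.0%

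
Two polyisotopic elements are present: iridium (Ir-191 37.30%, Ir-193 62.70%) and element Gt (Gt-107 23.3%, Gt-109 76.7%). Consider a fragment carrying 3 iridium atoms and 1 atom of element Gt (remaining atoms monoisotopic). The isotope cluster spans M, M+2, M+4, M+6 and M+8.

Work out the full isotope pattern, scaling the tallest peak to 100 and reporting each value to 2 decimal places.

Iridium pattern (n=3): 0.05189512 : 0.26170165 : 0.43991135 : 0.24649188
Element Gt pattern (n=1): 0.2330 : 0.7670
Convolve the two distributions (both contribute in 2-u steps):
  M: 0.05189512×0.2330 = 0.012092
  M+2: 0.05189512×0.7670 + 0.26170165×0.2330 = 0.100780
  M+4: 0.26170165×0.7670 + 0.43991135×0.2330 = 0.303225
  M+6: 0.43991135×0.7670 + 0.24649188×0.2330 = 0.394845
  M+8: 0.24649188×0.7670 = 0.189059
Scale to base peak (0.394845) = 100: 3.06 : 25.52 : 76.80 : 100.00 : 47.88

3.06 : 25.52 : 76.80 : 100.00 : 47.88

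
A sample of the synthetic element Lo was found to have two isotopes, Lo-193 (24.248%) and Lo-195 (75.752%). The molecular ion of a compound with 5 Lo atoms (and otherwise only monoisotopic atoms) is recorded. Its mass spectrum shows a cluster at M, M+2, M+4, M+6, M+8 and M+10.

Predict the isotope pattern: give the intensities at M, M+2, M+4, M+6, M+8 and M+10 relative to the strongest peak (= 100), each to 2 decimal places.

0.21 : 3.28 : 20.49 : 64.02 : 100.00 : 62.48

The 5 Lo atoms are independent, so intensities follow the terms of (0.24248 + 0.75752)^5.
P(M) = 0.24248^5 = 0.000838
P(M+2) = 5 × 0.24248^4 × 0.75752^1 = 0.013094
P(M+4) = 10 × 0.24248^3 × 0.75752^2 = 0.081812
P(M+6) = 10 × 0.24248^2 × 0.75752^3 = 0.255584
P(M+8) = 5 × 0.24248^1 × 0.75752^4 = 0.399229
P(M+10) = 0.75752^5 = 0.249443
The M+8 peak is largest (0.399229); scaling to 100 gives 0.21 : 3.28 : 20.49 : 64.02 : 100.00 : 62.48.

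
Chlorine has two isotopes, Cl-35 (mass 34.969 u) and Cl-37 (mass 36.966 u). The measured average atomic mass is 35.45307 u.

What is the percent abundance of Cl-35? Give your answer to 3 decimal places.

With x = fraction of Cl-35 (so Cl-37 is 1 − x):
34.969·x + 36.966·(1 − x) = 35.45307
(34.969 − 36.966)·x = 35.45307 − 36.966
x = -1.51293 / -1.997 = 0.75760 → 75.760% Cl-35, 24.240% Cl-37.

75.760%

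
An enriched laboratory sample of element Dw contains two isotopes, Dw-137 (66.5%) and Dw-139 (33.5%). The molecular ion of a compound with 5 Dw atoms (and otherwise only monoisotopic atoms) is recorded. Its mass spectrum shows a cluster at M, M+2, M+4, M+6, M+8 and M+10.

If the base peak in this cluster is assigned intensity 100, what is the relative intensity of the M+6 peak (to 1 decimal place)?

50.4

(0.665 + 0.335)^5 gives M 0.1300, M+2 0.3276, M+4 0.3300, M+6 0.1663, M+8 0.0419, M+10 0.0042; the largest is M+4.
P(M+4) = C(5,2) × 0.665^3 × 0.335^2 = 10 × 0.29407963 × 0.112225 = 0.330031 (base)
P(M+6) = C(5,3) × 0.665^2 × 0.335^3 = 10 × 0.442225 × 0.03759537 = 0.166256
Relative intensity = 0.166256 / 0.330031 × 100 = 50.4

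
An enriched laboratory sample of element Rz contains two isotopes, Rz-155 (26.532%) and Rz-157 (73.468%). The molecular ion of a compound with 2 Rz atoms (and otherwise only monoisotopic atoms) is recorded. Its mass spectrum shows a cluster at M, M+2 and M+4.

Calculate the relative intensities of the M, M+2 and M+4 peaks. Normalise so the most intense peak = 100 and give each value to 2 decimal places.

13.04 : 72.23 : 100.00

Expanding (0.26532 + 0.73468)^2:
P(M) = 0.26532^2 = 0.070395
P(M+2) = 2 × 0.26532^1 × 0.73468^1 = 0.389851
P(M+4) = 0.73468^2 = 0.539755
The M+4 peak is largest (0.539755); scaling to 100 gives 13.04 : 72.23 : 100.00.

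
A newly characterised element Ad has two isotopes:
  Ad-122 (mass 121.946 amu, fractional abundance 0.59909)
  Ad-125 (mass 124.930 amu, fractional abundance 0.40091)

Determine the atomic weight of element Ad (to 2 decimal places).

The abundance-weighted mean is 0.59909 × 121.946 + 0.40091 × 124.930
= 73.0566 + 50.0857 = 123.1423 amu

123.14 amu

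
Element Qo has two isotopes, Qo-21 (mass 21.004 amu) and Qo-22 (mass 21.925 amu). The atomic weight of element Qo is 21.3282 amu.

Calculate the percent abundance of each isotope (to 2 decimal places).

Qo-21: 64.80%, Qo-22: 35.20%

Writing the weighted mean with unknown fraction x of Qo-21:
21.004·x + 21.925·(1 − x) = 21.3282
(21.004 − 21.925)·x = 21.3282 − 21.925
x = -0.5968 / -0.921 = 0.64799 → 64.80% Qo-21, 35.20% Qo-22.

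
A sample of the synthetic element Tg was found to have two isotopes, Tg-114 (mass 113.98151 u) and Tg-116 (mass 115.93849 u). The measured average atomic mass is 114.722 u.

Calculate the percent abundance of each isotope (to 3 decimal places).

Tg-114: 62.162%, Tg-116: 37.838%

Let x be the fractional abundance of Tg-114; then Tg-116 has abundance 1 − x.
113.98151·x + 115.93849·(1 − x) = 114.722
(113.98151 − 115.93849)·x = 114.722 − 115.93849
x = -1.21649 / -1.95698 = 0.62162 → 62.162% Tg-114, 37.838% Tg-116.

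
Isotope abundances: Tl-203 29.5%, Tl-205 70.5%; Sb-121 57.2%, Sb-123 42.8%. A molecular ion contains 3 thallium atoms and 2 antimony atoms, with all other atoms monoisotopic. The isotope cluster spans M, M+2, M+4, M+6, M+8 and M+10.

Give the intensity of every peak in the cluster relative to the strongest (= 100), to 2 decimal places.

Thallium pattern (n=3): 0.02567237 : 0.18405787 : 0.43986713 : 0.35040263
Antimony pattern (n=2): 0.327184 : 0.489632 : 0.183184
Convolve the two distributions (both contribute in 2-u steps):
  M: 0.02567237×0.327184 = 0.008400
  M+2: 0.02567237×0.489632 + 0.18405787×0.327184 = 0.072791
  M+4: 0.02567237×0.183184 + 0.18405787×0.489632 + 0.43986713×0.327184 = 0.238741
  M+6: 0.18405787×0.183184 + 0.43986713×0.489632 + 0.35040263×0.327184 = 0.363736
  M+8: 0.43986713×0.183184 + 0.35040263×0.489632 = 0.252145
  M+10: 0.35040263×0.183184 = 0.064188
Scale to base peak (0.363736) = 100: 2.31 : 20.01 : 65.64 : 100.00 : 69.32 : 17.65

2.31 : 20.01 : 65.64 : 100.00 : 69.32 : 17.65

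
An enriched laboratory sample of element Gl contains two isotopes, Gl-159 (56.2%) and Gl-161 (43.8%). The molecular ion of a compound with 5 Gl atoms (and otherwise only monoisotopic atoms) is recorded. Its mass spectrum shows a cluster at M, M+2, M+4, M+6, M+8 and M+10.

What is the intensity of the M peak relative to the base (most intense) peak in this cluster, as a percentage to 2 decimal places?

16.46%

(0.562 + 0.438)^5 gives M 0.0561, M+2 0.2185, M+4 0.3405, M+6 0.2654, M+8 0.1034, M+10 0.0161; the largest is M+4.
P(M+4) = C(5,2) × 0.562^3 × 0.438^2 = 10 × 0.17750433 × 0.191844 = 0.340531 (base)
P(M) = C(5,0) × 0.562^5 × 0.438^0 = 1 × 0.05606368 × 1.0000 = 0.056064
Relative intensity = 0.056064 / 0.340531 × 100 = 16.46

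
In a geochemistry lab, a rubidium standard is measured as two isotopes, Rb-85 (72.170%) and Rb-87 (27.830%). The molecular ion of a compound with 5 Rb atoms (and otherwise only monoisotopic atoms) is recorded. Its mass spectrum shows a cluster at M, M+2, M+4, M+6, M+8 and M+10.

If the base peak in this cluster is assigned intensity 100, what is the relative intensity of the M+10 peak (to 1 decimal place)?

Term probabilities: M 0.1958, M+2 0.3775, M+4 0.2911, M+6 0.1123, M+8 0.0216, M+10 0.0017. Base peak = M+2.
P(M+2) = C(5,1) × 0.72170^4 × 0.27830^1 = 5 × 0.27128565 × 0.2783 = 0.377494 (base)
P(M+10) = C(5,5) × 0.72170^0 × 0.27830^5 = 1 × 1.0000 × 0.00166942 = 0.001669
Relative intensity = 0.001669 / 0.377494 × 100 = 0.4

0.4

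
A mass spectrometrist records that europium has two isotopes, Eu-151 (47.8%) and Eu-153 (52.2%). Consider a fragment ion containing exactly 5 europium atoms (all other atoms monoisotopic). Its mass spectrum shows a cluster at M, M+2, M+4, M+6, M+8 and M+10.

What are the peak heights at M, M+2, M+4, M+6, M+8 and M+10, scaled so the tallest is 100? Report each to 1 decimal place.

Each Eu atom is independently Eu-151 (p = 0.478) or Eu-153 (q = 0.522); the cluster is the binomial expansion (p + q)^5.
P(M) = 0.478^5 = 0.024954
P(M+2) = 5 × 0.478^4 × 0.522^1 = 0.136255
P(M+4) = 10 × 0.478^3 × 0.522^2 = 0.297594
P(M+6) = 10 × 0.478^2 × 0.522^3 = 0.324988
P(M+8) = 5 × 0.478^1 × 0.522^4 = 0.177452
P(M+10) = 0.522^5 = 0.038757
The M+6 peak is largest (0.324988); scaling to 100 gives 7.7 : 41.9 : 91.6 : 100.0 : 54.6 : 11.9.

7.7 : 41.9 : 91.6 : 100.0 : 54.6 : 11.9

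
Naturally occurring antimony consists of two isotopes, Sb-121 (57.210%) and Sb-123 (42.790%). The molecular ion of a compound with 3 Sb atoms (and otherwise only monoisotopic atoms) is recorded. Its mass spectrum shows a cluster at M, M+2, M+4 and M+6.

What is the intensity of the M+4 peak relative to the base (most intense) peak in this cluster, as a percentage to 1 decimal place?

74.8%

Binomial terms of (0.57210 + 0.42790)^3: M 0.1872, M+2 0.4202, M+4 0.3143, M+6 0.0783 → M+2 is the base peak.
P(M+2) = C(3,1) × 0.57210^2 × 0.42790^1 = 3 × 0.32729841 × 0.4279 = 0.420153 (base)
P(M+4) = C(3,2) × 0.57210^1 × 0.42790^2 = 3 × 0.5721 × 0.18309841 = 0.314252
Relative intensity = 0.314252 / 0.420153 × 100 = 74.8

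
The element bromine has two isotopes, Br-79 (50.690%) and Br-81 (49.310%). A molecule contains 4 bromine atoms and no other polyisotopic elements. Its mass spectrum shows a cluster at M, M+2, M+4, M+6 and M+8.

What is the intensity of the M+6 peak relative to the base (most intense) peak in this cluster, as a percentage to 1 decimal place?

Term probabilities: M 0.0660, M+2 0.2569, M+4 0.3749, M+6 0.2431, M+8 0.0591. Base peak = M+4.
P(M+4) = C(4,2) × 0.50690^2 × 0.49310^2 = 6 × 0.25694761 × 0.24314761 = 0.374857 (base)
P(M+6) = C(4,3) × 0.50690^1 × 0.49310^3 = 4 × 0.5069 × 0.11989609 = 0.243101
Relative intensity = 0.243101 / 0.374857 × 100 = 64.9

64.9%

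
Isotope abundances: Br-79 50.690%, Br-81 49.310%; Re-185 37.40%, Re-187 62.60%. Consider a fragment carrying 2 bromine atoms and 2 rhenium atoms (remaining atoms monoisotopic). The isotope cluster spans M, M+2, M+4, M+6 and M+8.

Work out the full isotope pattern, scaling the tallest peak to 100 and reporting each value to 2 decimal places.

Bromine pattern (n=2): 0.25694761 : 0.49990478 : 0.24314761
Rhenium pattern (n=2): 0.139876 : 0.468248 : 0.391876
Convolve the two distributions (both contribute in 2-u steps):
  M: 0.25694761×0.139876 = 0.035941
  M+2: 0.25694761×0.468248 + 0.49990478×0.139876 = 0.190240
  M+4: 0.25694761×0.391876 + 0.49990478×0.468248 + 0.24314761×0.139876 = 0.368782
  M+6: 0.49990478×0.391876 + 0.24314761×0.468248 = 0.309754
  M+8: 0.24314761×0.391876 = 0.095284
Scale to base peak (0.368782) = 100: 9.75 : 51.59 : 100.00 : 83.99 : 25.84

9.75 : 51.59 : 100.00 : 83.99 : 25.84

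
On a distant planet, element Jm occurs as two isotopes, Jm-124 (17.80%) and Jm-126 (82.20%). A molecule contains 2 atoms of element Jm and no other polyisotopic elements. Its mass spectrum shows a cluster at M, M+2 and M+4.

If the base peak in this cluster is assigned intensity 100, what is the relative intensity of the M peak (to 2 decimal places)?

(0.1780 + 0.8220)^2 gives M 0.0317, M+2 0.2926, M+4 0.6757; the largest is M+4.
P(M+4) = C(2,2) × 0.1780^0 × 0.8220^2 = 1 × 1.0000 × 0.675684 = 0.675684 (base)
P(M) = C(2,0) × 0.1780^2 × 0.8220^0 = 1 × 0.031684 × 1.0000 = 0.031684
Relative intensity = 0.031684 / 0.675684 × 100 = 4.69

4.69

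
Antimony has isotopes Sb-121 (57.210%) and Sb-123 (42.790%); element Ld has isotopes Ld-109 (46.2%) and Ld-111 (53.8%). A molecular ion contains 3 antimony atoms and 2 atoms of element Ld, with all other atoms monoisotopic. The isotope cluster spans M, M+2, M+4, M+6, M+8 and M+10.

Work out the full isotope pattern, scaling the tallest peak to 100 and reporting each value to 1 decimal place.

12.1 : 55.4 : 100.0 : 89.2 : 39.3 : 6.9

Antimony pattern (n=3): 0.18724742 : 0.42015297 : 0.3142518 : 0.07834781
Element Ld pattern (n=2): 0.213444 : 0.497112 : 0.289444
Convolve the two distributions (both contribute in 2-u steps):
  M: 0.18724742×0.213444 = 0.039967
  M+2: 0.18724742×0.497112 + 0.42015297×0.213444 = 0.182762
  M+4: 0.18724742×0.289444 + 0.42015297×0.497112 + 0.3142518×0.213444 = 0.330136
  M+6: 0.42015297×0.289444 + 0.3142518×0.497112 + 0.07834781×0.213444 = 0.294552
  M+8: 0.3142518×0.289444 + 0.07834781×0.497112 = 0.129906
  M+10: 0.07834781×0.289444 = 0.022677
Scale to base peak (0.330136) = 100: 12.1 : 55.4 : 100.0 : 89.2 : 39.3 : 6.9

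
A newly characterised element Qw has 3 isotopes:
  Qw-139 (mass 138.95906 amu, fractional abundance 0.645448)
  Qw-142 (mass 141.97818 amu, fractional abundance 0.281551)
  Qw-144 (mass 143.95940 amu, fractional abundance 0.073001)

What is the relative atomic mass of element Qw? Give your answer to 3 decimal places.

140.174 amu

The abundance-weighted mean is 0.645448 × 138.95906 + 0.281551 × 141.97818 + 0.073001 × 143.95940
= 89.690847 + 39.974099 + 10.509180 = 140.174126 amu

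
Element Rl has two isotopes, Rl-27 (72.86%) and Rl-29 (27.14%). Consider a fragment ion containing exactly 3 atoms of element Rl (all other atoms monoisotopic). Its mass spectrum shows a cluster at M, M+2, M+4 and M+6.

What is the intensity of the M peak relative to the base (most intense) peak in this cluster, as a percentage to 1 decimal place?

89.5%

Binomial terms of (0.7286 + 0.2714)^3: M 0.3868, M+2 0.4322, M+4 0.1610, M+6 0.0200 → M+2 is the base peak.
P(M+2) = C(3,1) × 0.7286^2 × 0.2714^1 = 3 × 0.53085796 × 0.2714 = 0.432225 (base)
P(M) = C(3,0) × 0.7286^3 × 0.2714^0 = 1 × 0.38678311 × 1.0000 = 0.386783
Relative intensity = 0.386783 / 0.432225 × 100 = 89.5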